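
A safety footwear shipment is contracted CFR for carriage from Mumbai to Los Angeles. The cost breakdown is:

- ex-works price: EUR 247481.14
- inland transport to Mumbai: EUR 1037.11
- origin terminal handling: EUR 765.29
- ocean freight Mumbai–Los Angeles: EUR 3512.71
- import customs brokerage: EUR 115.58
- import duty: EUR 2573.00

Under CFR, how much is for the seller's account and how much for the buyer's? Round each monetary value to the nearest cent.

Seller: EUR 252796.25; buyer: EUR 2688.58

CFR: the seller pays costs through ocean freight to the destination port, but not insurance.
Seller's account: goods 247481.14 + inland to port 1037.11 + origin terminal 765.29 + freight 3512.71 = 252796.25
Buyer's account: brokerage 115.58 + duty 2573.00 = 2688.58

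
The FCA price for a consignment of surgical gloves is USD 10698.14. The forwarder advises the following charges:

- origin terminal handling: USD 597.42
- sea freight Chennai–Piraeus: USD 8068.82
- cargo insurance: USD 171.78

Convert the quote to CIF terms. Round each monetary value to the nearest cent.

From FCA to CIF, the seller additionally bears: origin terminal, freight, insurance.
CIF price = 10698.14 + 597.42 + 8068.82 + 171.78 = 19536.16

CIF price: USD 19536.16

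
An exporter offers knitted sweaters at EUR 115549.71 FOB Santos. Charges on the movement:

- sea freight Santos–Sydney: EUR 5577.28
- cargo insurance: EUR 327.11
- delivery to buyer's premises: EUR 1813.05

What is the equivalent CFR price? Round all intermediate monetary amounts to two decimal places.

CFR price: EUR 121126.99

Not relevant to the conversion: delivery, insurance — on the buyer under both terms; not part of either seller's price.
From FOB to CFR, the seller additionally bears: freight.
CFR price = 115549.71 + 5577.28 = 121126.99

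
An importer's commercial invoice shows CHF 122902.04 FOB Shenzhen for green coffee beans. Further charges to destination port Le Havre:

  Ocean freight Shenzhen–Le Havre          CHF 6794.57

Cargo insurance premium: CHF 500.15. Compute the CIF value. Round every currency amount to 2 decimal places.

CIF = FOB price + freight + insurance
CIF = 122902.04 + 6794.57 + 500.15 = 130196.76

CIF value: CHF 130196.76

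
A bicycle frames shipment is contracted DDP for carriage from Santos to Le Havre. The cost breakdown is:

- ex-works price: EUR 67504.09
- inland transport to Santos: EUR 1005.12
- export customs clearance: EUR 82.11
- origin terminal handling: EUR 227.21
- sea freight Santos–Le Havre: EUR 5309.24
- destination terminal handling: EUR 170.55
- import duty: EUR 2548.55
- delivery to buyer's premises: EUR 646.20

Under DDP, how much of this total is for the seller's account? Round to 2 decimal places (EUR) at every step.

DDP: the seller bears all costs including import duty.
Seller's account: goods 67504.09 + inland to port 1005.12 + export clearance 82.11 + origin terminal 227.21 + freight 5309.24 + destination terminal 170.55 + duty 2548.55 + delivery 646.20 = 77493.07
Buyer's account: 0.00

Seller's account: EUR 77493.07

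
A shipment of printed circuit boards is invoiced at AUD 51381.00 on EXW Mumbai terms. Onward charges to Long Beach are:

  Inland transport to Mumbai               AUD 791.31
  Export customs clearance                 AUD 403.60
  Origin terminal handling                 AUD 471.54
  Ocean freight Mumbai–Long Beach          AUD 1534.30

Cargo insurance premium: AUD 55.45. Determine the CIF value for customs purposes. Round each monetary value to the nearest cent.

CIF value: AUD 54637.20

CIF = EXW price + pre-shipment costs + freight + insurance
CIF = 51381.00 + 791.31 + 403.60 + 471.54 + 1534.30 + 55.45 = 54637.20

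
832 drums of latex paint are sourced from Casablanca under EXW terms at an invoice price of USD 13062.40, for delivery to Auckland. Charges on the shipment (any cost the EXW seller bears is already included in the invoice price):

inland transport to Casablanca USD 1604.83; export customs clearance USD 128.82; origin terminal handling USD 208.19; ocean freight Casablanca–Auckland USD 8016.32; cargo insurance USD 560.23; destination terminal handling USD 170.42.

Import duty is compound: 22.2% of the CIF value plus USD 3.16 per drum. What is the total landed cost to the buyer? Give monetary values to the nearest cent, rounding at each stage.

Total landed cost: USD 31615.27

EXW: the seller makes goods available at their premises; the buyer bears all onward costs.
CIF value = EXW price + inland to port + export clearance + origin terminal + freight + insurance = 13062.40 + 1604.83 + 128.82 + 208.19 + 8016.32 + 560.23 = 23580.79
Ad valorem component: 23580.79 × 22.2% = 5234.94
Specific component: 832 × 3.16 = 2629.12
Import duty = 5234.94 + 2629.12 = 7864.06
Buyer bears: inland to port 1604.83 + export clearance 128.82 + origin terminal 208.19 + freight 8016.32 + insurance 560.23 + destination terminal 170.42 + duty 7864.06 = 18552.87
Landed cost = invoice 13062.40 + 18552.87 = 31615.27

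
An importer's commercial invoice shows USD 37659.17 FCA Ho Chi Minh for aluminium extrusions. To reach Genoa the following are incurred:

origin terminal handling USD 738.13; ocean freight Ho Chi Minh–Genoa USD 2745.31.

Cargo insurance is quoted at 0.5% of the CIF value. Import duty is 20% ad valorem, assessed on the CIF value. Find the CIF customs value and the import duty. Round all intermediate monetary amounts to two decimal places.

Let C be the CIF value. C = FCA price + pre-shipment costs + freight + 0.5% × C
C − 0.5% × C = 37659.17 + 738.13 + 2745.31
0.995 × C = 41142.61
C = 41142.61 / 0.995 = 41349.36
Insurance premium = 0.5% × 41349.36 = 206.75
Import duty = 41349.36 × 20% = 8269.87

CIF value: USD 41349.36; import duty: USD 8269.87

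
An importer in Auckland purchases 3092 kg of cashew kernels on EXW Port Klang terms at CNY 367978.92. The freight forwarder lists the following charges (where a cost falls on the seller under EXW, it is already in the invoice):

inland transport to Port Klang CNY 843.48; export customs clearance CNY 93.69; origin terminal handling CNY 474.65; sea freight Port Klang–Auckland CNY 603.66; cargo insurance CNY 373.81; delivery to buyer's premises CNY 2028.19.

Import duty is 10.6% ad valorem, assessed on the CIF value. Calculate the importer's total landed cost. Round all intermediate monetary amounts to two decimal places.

EXW: the seller makes goods available at their premises; the buyer bears all onward costs.
CIF value = EXW price + inland to port + export clearance + origin terminal + freight + insurance = 367978.92 + 843.48 + 93.69 + 474.65 + 603.66 + 373.81 = 370368.21
Import duty = 370368.21 × 10.6% = 39259.03
Buyer bears: inland to port 843.48 + export clearance 93.69 + origin terminal 474.65 + freight 603.66 + insurance 373.81 + delivery 2028.19 + duty 39259.03 = 43676.51
Landed cost = invoice 367978.92 + 43676.51 = 411655.43

Total landed cost: CNY 411655.43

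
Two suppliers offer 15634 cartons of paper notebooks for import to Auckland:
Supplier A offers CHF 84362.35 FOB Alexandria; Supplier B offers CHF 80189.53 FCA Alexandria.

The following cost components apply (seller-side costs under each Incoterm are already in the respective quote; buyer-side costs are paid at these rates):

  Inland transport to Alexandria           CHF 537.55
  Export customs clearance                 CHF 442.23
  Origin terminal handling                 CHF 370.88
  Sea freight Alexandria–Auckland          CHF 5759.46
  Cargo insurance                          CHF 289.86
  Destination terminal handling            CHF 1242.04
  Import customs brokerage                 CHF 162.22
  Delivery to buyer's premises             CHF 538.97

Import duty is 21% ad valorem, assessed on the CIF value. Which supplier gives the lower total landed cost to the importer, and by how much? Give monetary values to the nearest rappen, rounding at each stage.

Supplier B is cheaper by CHF 4600.35

Supplier A (FOB):
CIF value = FOB price + freight + insurance = 84362.35 + 5759.46 + 289.86 = 90411.67
Import duty = 90411.67 × 21% = 18986.45
Buyer bears (A): 5759.46 + 289.86 + 1242.04 + 162.22 + 538.97 = 7992.55
Landed cost (A) = invoice 84362.35 + 7992.55 + duty 18986.45 = 111341.35
Supplier B (FCA):
CIF value = FCA price + origin terminal + freight + insurance = 80189.53 + 370.88 + 5759.46 + 289.86 = 86609.73
Import duty = 86609.73 × 21% = 18188.04
Buyer bears (B): 370.88 + 5759.46 + 289.86 + 1242.04 + 162.22 + 538.97 = 8363.43
Landed cost (B) = invoice 80189.53 + 8363.43 + duty 18188.04 = 106741.00
Difference = |111341.35 − 106741.00| = 4600.35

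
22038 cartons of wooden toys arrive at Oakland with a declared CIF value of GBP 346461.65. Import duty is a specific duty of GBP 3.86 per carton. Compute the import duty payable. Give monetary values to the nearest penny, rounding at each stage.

Import duty: GBP 85066.68

Import duty = 22038 × 3.86 = 85066.68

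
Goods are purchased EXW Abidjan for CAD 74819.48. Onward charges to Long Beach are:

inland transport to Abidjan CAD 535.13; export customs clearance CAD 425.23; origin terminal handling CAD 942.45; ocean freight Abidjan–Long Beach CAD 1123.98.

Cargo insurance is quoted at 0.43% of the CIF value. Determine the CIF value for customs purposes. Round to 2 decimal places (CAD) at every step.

CIF value: CAD 78182.45

Let C be the CIF value. C = EXW price + pre-shipment costs + freight + 0.43% × C
C − 0.43% × C = 74819.48 + 535.13 + 425.23 + 942.45 + 1123.98
0.9957 × C = 77846.27
C = 77846.27 / 0.9957 = 78182.45
Insurance premium = 0.43% × 78182.45 = 336.18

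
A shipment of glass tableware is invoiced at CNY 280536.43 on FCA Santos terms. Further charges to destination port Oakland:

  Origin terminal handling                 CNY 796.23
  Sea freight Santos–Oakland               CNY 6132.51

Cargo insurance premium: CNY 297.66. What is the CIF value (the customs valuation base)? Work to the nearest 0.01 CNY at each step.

CIF = FCA price + pre-shipment costs + freight + insurance
CIF = 280536.43 + 796.23 + 6132.51 + 297.66 = 287762.83

CIF value: CNY 287762.83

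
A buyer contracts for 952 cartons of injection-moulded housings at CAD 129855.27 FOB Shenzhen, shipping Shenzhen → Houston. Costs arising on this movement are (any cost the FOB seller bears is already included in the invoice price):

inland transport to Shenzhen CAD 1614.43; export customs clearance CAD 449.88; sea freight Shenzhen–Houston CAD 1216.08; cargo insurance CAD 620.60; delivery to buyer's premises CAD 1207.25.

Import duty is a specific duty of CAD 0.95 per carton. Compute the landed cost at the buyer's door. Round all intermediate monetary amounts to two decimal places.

FOB: the seller bears costs until goods are on board at the origin port; the buyer bears freight, insurance and all costs thereafter.
Already in the invoice (seller's account under FOB): inland to port, export clearance — exclude.
CIF value = FOB price + freight + insurance = 129855.27 + 1216.08 + 620.60 = 131691.95
Import duty = 952 × 0.95 = 904.40
Buyer bears: freight 1216.08 + insurance 620.60 + delivery 1207.25 + duty 904.40 = 3948.33
Landed cost = invoice 129855.27 + 3948.33 = 133803.60

Total landed cost: CAD 133803.60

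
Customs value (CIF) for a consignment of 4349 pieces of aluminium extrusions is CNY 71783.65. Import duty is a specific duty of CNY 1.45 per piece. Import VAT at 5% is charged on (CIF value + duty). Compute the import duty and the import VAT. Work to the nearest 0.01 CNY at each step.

Import duty = 4349 × 1.45 = 6306.05
VAT base = CIF + duty = 71783.65 + 6306.05 = 78089.70
Import VAT = 78089.70 × 5% = 3904.49

Import duty: CNY 6306.05; import VAT: CNY 3904.49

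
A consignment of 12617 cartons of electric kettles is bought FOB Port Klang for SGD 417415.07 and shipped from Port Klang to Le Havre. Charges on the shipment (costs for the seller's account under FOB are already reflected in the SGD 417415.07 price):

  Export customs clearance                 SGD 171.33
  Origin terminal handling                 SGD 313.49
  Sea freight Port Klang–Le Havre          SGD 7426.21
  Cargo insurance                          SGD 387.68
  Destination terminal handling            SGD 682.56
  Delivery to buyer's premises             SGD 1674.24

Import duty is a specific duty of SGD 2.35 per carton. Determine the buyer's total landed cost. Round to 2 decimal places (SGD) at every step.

Total landed cost: SGD 457235.71

FOB: the seller bears costs until goods are on board at the origin port; the buyer bears freight, insurance and all costs thereafter.
Already in the invoice (seller's account under FOB): export clearance, origin terminal — exclude.
CIF value = FOB price + freight + insurance = 417415.07 + 7426.21 + 387.68 = 425228.96
Import duty = 12617 × 2.35 = 29649.95
Buyer bears: freight 7426.21 + insurance 387.68 + destination terminal 682.56 + delivery 1674.24 + duty 29649.95 = 39820.64
Landed cost = invoice 417415.07 + 39820.64 = 457235.71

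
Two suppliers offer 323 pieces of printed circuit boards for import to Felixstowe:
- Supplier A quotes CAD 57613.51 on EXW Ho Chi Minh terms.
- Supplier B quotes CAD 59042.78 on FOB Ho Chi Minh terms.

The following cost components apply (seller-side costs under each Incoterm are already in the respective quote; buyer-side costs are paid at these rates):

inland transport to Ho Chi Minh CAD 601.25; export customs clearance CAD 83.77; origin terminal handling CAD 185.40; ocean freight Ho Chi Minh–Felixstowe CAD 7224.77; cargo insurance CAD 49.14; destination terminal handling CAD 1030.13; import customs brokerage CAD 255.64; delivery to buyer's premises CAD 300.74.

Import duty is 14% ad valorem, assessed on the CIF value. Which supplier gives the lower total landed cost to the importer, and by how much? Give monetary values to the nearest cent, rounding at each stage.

Supplier A is cheaper by CAD 637.09

Supplier A (EXW):
CIF value = EXW price + inland to port + export clearance + origin terminal + freight + insurance = 57613.51 + 601.25 + 83.77 + 185.40 + 7224.77 + 49.14 = 65757.84
Import duty = 65757.84 × 14% = 9206.10
Buyer bears (A): 601.25 + 83.77 + 185.40 + 7224.77 + 49.14 + 1030.13 + 255.64 + 300.74 = 9730.84
Landed cost (A) = invoice 57613.51 + 9730.84 + duty 9206.10 = 76550.45
Supplier B (FOB):
CIF value = FOB price + freight + insurance = 59042.78 + 7224.77 + 49.14 = 66316.69
Import duty = 66316.69 × 14% = 9284.34
Buyer bears (B): 7224.77 + 49.14 + 1030.13 + 255.64 + 300.74 = 8860.42
Landed cost (B) = invoice 59042.78 + 8860.42 + duty 9284.34 = 77187.54
Difference = |76550.45 − 77187.54| = 637.09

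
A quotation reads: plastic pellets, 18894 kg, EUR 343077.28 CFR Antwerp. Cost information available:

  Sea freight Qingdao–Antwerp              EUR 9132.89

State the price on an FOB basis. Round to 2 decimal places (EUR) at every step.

FOB price: EUR 333944.39

From CFR to FOB, the seller no longer bears: freight.
FOB price = 343077.28 − 9132.89 = 333944.39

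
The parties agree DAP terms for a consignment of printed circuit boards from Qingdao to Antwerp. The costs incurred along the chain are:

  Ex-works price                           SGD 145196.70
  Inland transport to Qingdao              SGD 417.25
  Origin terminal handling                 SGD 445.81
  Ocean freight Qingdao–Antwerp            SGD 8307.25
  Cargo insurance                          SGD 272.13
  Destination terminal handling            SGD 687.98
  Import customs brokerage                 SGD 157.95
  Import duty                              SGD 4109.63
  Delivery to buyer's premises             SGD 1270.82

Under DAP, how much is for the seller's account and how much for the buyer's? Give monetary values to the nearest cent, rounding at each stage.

Seller: SGD 156597.94; buyer: SGD 4267.58

DAP: the seller bears all costs to the named destination except import duty and clearance.
Seller's account: goods 145196.70 + inland to port 417.25 + origin terminal 445.81 + freight 8307.25 + insurance 272.13 + destination terminal 687.98 + delivery 1270.82 = 156597.94
Buyer's account: brokerage 157.95 + duty 4109.63 = 4267.58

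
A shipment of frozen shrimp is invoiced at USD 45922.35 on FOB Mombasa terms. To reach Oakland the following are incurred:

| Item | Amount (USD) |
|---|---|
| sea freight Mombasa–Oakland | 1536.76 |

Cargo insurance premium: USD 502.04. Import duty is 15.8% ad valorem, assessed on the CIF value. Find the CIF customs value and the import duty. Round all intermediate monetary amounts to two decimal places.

CIF = FOB price + freight + insurance
CIF = 45922.35 + 1536.76 + 502.04 = 47961.15
Import duty = 47961.15 × 15.8% = 7577.86

CIF value: USD 47961.15; import duty: USD 7577.86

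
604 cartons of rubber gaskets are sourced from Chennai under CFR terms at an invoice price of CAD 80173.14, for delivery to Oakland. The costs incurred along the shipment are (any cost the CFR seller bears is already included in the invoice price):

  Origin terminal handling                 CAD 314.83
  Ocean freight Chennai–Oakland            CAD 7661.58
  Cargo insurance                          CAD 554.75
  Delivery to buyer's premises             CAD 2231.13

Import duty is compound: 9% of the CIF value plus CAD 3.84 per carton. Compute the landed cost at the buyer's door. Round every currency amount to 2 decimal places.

CFR: the seller pays costs through ocean freight to the destination port, but not insurance.
Already in the invoice (seller's account under CFR): origin terminal, freight — exclude.
CIF value = CFR price + insurance = 80173.14 + 554.75 = 80727.89
Ad valorem component: 80727.89 × 9% = 7265.51
Specific component: 604 × 3.84 = 2319.36
Import duty = 7265.51 + 2319.36 = 9584.87
Buyer bears: insurance 554.75 + delivery 2231.13 + duty 9584.87 = 12370.75
Landed cost = invoice 80173.14 + 12370.75 = 92543.89

Total landed cost: CAD 92543.89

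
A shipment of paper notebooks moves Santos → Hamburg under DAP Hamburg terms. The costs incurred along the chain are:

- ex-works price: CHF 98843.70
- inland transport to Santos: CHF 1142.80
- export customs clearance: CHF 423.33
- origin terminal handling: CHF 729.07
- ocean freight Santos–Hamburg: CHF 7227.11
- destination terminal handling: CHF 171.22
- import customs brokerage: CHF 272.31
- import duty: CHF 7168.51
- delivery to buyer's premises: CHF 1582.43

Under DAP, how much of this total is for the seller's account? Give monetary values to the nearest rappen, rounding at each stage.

Seller's account: CHF 110119.66

DAP: the seller bears all costs to the named destination except import duty and clearance.
Seller's account: goods 98843.70 + inland to port 1142.80 + export clearance 423.33 + origin terminal 729.07 + freight 7227.11 + destination terminal 171.22 + delivery 1582.43 = 110119.66
Buyer's account: brokerage 272.31 + duty 7168.51 = 7440.82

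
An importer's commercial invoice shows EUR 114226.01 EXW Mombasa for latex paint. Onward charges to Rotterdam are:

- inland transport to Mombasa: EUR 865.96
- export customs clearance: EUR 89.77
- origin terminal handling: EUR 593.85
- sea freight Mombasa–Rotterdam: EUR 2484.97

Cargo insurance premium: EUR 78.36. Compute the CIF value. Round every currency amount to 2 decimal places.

CIF = EXW price + pre-shipment costs + freight + insurance
CIF = 114226.01 + 865.96 + 89.77 + 593.85 + 2484.97 + 78.36 = 118338.92

CIF value: EUR 118338.92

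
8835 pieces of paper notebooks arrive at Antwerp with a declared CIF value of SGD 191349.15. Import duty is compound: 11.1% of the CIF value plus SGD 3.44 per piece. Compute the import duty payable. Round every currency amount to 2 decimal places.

Ad valorem component: 191349.15 × 11.1% = 21239.76
Specific component: 8835 × 3.44 = 30392.40
Import duty = 21239.76 + 30392.40 = 51632.16

Import duty: SGD 51632.16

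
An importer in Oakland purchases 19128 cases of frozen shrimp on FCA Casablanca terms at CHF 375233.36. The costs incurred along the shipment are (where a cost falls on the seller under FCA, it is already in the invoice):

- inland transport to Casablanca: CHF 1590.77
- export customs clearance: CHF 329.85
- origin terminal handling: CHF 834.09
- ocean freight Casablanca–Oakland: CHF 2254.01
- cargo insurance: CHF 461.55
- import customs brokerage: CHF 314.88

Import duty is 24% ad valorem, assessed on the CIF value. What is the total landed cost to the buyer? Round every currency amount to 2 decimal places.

Total landed cost: CHF 470005.81

FCA: the seller delivers export-cleared goods to the carrier; the buyer bears costs from that point.
Already in the invoice (seller's account under FCA): inland to port, export clearance — exclude.
CIF value = FCA price + origin terminal + freight + insurance = 375233.36 + 834.09 + 2254.01 + 461.55 = 378783.01
Import duty = 378783.01 × 24% = 90907.92
Buyer bears: origin terminal 834.09 + freight 2254.01 + insurance 461.55 + brokerage 314.88 + duty 90907.92 = 94772.45
Landed cost = invoice 375233.36 + 94772.45 = 470005.81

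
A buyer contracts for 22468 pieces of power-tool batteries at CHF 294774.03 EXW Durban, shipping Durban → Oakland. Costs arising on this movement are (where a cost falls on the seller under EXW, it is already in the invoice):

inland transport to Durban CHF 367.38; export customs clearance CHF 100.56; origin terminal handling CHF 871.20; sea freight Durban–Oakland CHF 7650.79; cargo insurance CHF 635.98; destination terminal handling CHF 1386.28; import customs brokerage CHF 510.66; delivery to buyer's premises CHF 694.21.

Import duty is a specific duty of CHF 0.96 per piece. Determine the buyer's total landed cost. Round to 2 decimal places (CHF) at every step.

EXW: the seller makes goods available at their premises; the buyer bears all onward costs.
CIF value = EXW price + inland to port + export clearance + origin terminal + freight + insurance = 294774.03 + 367.38 + 100.56 + 871.20 + 7650.79 + 635.98 = 304399.94
Import duty = 22468 × 0.96 = 21569.28
Buyer bears: inland to port 367.38 + export clearance 100.56 + origin terminal 871.20 + freight 7650.79 + insurance 635.98 + destination terminal 1386.28 + brokerage 510.66 + delivery 694.21 + duty 21569.28 = 33786.34
Landed cost = invoice 294774.03 + 33786.34 = 328560.37

Total landed cost: CHF 328560.37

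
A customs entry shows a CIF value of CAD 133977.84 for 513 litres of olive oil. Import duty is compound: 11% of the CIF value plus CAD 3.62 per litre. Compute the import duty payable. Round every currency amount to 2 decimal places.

Ad valorem component: 133977.84 × 11% = 14737.56
Specific component: 513 × 3.62 = 1857.06
Import duty = 14737.56 + 1857.06 = 16594.62

Import duty: CAD 16594.62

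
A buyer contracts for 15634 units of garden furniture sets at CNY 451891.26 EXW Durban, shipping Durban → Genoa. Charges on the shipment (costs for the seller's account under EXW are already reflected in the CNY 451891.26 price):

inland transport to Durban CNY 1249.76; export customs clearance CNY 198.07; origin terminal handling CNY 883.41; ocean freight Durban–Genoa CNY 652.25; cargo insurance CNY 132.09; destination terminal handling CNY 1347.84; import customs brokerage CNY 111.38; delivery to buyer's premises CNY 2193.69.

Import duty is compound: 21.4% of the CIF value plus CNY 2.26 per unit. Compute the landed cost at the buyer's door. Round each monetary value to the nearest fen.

EXW: the seller makes goods available at their premises; the buyer bears all onward costs.
CIF value = EXW price + inland to port + export clearance + origin terminal + freight + insurance = 451891.26 + 1249.76 + 198.07 + 883.41 + 652.25 + 132.09 = 455006.84
Ad valorem component: 455006.84 × 21.4% = 97371.46
Specific component: 15634 × 2.26 = 35332.84
Import duty = 97371.46 + 35332.84 = 132704.30
Buyer bears: inland to port 1249.76 + export clearance 198.07 + origin terminal 883.41 + freight 652.25 + insurance 132.09 + destination terminal 1347.84 + brokerage 111.38 + delivery 2193.69 + duty 132704.30 = 139472.79
Landed cost = invoice 451891.26 + 139472.79 = 591364.05

Total landed cost: CNY 591364.05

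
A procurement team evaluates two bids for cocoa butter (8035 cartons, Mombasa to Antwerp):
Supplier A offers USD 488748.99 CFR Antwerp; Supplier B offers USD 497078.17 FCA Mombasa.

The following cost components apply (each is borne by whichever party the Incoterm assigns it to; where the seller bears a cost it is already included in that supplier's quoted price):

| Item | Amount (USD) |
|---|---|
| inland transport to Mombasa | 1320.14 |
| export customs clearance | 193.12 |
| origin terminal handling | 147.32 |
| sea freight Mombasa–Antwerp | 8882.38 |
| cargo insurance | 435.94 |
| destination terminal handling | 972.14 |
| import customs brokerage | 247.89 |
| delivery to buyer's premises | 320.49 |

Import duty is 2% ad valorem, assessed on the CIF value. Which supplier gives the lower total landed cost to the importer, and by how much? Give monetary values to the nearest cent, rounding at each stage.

Supplier A (CFR):
CIF value = CFR price + insurance = 488748.99 + 435.94 = 489184.93
Import duty = 489184.93 × 2% = 9783.70
Buyer bears (A): 435.94 + 972.14 + 247.89 + 320.49 = 1976.46
Landed cost (A) = invoice 488748.99 + 1976.46 + duty 9783.70 = 500509.15
Supplier B (FCA):
CIF value = FCA price + origin terminal + freight + insurance = 497078.17 + 147.32 + 8882.38 + 435.94 = 506543.81
Import duty = 506543.81 × 2% = 10130.88
Buyer bears (B): 147.32 + 8882.38 + 435.94 + 972.14 + 247.89 + 320.49 = 11006.16
Landed cost (B) = invoice 497078.17 + 11006.16 + duty 10130.88 = 518215.21
Difference = |500509.15 − 518215.21| = 17706.06

Supplier A is cheaper by USD 17706.06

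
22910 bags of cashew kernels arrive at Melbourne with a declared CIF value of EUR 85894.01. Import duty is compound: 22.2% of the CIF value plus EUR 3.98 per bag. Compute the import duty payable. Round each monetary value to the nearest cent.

Import duty: EUR 110250.27

Ad valorem component: 85894.01 × 22.2% = 19068.47
Specific component: 22910 × 3.98 = 91181.80
Import duty = 19068.47 + 91181.80 = 110250.27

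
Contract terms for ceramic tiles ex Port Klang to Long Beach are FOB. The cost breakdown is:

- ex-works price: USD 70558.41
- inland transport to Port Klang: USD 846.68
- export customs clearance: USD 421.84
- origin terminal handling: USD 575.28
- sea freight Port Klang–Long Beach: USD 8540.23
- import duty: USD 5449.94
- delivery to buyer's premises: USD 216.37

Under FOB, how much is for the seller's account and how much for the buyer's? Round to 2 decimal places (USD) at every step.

Seller: USD 72402.21; buyer: USD 14206.54

FOB: the seller bears costs until goods are on board at the origin port; the buyer bears freight, insurance and all costs thereafter.
Seller's account: goods 70558.41 + inland to port 846.68 + export clearance 421.84 + origin terminal 575.28 = 72402.21
Buyer's account: freight 8540.23 + duty 5449.94 + delivery 216.37 = 14206.54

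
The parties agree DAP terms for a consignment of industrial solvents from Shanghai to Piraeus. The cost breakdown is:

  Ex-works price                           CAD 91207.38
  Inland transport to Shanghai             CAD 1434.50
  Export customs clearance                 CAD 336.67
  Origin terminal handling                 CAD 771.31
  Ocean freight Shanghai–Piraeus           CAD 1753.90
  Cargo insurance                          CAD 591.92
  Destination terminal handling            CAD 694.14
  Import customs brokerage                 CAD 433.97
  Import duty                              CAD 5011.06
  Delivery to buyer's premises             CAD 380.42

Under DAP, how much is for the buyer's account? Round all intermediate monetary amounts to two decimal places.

Buyer's account: CAD 5445.03

DAP: the seller bears all costs to the named destination except import duty and clearance.
Seller's account: goods 91207.38 + inland to port 1434.50 + export clearance 336.67 + origin terminal 771.31 + freight 1753.90 + insurance 591.92 + destination terminal 694.14 + delivery 380.42 = 97170.24
Buyer's account: brokerage 433.97 + duty 5011.06 = 5445.03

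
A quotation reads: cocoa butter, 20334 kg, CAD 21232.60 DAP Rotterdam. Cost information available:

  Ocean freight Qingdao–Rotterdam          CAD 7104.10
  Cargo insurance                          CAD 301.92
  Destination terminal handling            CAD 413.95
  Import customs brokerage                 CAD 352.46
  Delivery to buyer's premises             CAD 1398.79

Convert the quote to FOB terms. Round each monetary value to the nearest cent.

Not relevant to the conversion: brokerage — on the buyer under both terms; not part of either seller's price.
From DAP to FOB, the seller no longer bears: freight, insurance, destination terminal, delivery.
FOB price = 21232.60 − 7104.10 − 301.92 − 413.95 − 1398.79 = 12013.84

FOB price: CAD 12013.84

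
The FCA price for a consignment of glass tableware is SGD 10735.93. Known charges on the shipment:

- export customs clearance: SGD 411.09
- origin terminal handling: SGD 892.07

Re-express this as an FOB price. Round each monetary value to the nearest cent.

Not relevant to the conversion: export clearance — on the seller under both FCA and FOB; already in the FCA price and stays in the FOB price.
From FCA to FOB, the seller additionally bears: origin terminal.
FOB price = 10735.93 + 892.07 = 11628.00

FOB price: SGD 11628.00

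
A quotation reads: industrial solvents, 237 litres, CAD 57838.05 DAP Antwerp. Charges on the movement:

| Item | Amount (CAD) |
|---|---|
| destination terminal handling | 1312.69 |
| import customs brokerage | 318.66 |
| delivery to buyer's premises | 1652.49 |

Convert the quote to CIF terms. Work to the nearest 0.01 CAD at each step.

Not relevant to the conversion: brokerage — on the buyer under both terms; not part of either seller's price.
From DAP to CIF, the seller no longer bears: destination terminal, delivery.
CIF price = 57838.05 − 1312.69 − 1652.49 = 54872.87

CIF price: CAD 54872.87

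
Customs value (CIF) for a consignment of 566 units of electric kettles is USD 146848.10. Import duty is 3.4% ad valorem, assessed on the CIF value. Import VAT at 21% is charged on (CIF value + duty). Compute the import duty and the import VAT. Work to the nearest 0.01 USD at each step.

Import duty: USD 4992.84; import VAT: USD 31886.60

Import duty = 146848.10 × 3.4% = 4992.84
VAT base = CIF + duty = 146848.10 + 4992.84 = 151840.94
Import VAT = 151840.94 × 21% = 31886.60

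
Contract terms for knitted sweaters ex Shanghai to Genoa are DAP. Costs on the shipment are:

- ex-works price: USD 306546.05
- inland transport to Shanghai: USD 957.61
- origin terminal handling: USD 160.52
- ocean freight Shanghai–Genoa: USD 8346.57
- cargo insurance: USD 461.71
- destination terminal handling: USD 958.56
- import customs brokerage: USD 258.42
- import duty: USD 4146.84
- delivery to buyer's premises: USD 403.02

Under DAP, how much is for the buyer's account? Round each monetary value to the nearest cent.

Buyer's account: USD 4405.26

DAP: the seller bears all costs to the named destination except import duty and clearance.
Seller's account: goods 306546.05 + inland to port 957.61 + origin terminal 160.52 + freight 8346.57 + insurance 461.71 + destination terminal 958.56 + delivery 403.02 = 317834.04
Buyer's account: brokerage 258.42 + duty 4146.84 = 4405.26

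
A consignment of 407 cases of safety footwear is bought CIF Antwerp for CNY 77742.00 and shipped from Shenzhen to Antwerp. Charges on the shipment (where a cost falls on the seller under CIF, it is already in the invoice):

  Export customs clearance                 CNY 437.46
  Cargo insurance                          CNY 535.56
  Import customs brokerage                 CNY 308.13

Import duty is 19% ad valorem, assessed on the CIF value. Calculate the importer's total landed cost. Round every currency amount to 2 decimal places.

Total landed cost: CNY 92821.11

CIF: the seller pays costs through ocean freight and marine insurance to the destination port.
Already in the invoice (seller's account under CIF): export clearance, insurance — exclude.
The CIF price already equals the CIF value: 77742.00
Import duty = 77742.00 × 19% = 14770.98
Buyer bears: brokerage 308.13 + duty 14770.98 = 15079.11
Landed cost = invoice 77742.00 + 15079.11 = 92821.11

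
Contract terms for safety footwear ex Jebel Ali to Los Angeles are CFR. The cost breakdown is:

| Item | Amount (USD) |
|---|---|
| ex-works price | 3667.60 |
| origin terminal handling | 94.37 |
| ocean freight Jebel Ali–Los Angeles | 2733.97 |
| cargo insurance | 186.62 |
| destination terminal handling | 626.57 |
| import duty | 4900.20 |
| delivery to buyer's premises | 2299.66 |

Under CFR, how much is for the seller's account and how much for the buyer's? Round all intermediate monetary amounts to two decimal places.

Seller: USD 6495.94; buyer: USD 8013.05

CFR: the seller pays costs through ocean freight to the destination port, but not insurance.
Seller's account: goods 3667.60 + origin terminal 94.37 + freight 2733.97 = 6495.94
Buyer's account: insurance 186.62 + destination terminal 626.57 + duty 4900.20 + delivery 2299.66 = 8013.05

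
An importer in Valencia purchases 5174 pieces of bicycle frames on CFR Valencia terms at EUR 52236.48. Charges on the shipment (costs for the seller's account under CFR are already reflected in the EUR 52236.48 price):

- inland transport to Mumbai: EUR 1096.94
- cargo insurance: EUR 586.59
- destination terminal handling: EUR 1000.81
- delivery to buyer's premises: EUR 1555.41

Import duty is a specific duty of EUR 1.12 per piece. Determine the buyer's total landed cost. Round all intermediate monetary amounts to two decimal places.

Total landed cost: EUR 61174.17

CFR: the seller pays costs through ocean freight to the destination port, but not insurance.
Already in the invoice (seller's account under CFR): inland to port — exclude.
CIF value = CFR price + insurance = 52236.48 + 586.59 = 52823.07
Import duty = 5174 × 1.12 = 5794.88
Buyer bears: insurance 586.59 + destination terminal 1000.81 + delivery 1555.41 + duty 5794.88 = 8937.69
Landed cost = invoice 52236.48 + 8937.69 = 61174.17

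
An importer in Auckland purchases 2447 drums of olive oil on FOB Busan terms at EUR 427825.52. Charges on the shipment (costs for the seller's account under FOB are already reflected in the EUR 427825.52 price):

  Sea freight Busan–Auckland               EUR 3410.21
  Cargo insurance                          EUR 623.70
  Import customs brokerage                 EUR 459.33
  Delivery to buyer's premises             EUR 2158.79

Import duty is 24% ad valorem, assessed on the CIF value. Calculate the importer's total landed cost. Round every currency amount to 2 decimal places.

FOB: the seller bears costs until goods are on board at the origin port; the buyer bears freight, insurance and all costs thereafter.
CIF value = FOB price + freight + insurance = 427825.52 + 3410.21 + 623.70 = 431859.43
Import duty = 431859.43 × 24% = 103646.26
Buyer bears: freight 3410.21 + insurance 623.70 + brokerage 459.33 + delivery 2158.79 + duty 103646.26 = 110298.29
Landed cost = invoice 427825.52 + 110298.29 = 538123.81

Total landed cost: EUR 538123.81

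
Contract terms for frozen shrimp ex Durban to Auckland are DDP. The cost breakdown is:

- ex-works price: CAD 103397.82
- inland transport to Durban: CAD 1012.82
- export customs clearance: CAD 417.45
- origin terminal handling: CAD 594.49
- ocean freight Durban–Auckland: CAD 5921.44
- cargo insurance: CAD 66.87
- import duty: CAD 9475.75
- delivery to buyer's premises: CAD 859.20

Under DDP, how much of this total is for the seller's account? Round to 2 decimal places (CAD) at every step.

Seller's account: CAD 121745.84

DDP: the seller bears all costs including import duty.
Seller's account: goods 103397.82 + inland to port 1012.82 + export clearance 417.45 + origin terminal 594.49 + freight 5921.44 + insurance 66.87 + duty 9475.75 + delivery 859.20 = 121745.84
Buyer's account: 0.00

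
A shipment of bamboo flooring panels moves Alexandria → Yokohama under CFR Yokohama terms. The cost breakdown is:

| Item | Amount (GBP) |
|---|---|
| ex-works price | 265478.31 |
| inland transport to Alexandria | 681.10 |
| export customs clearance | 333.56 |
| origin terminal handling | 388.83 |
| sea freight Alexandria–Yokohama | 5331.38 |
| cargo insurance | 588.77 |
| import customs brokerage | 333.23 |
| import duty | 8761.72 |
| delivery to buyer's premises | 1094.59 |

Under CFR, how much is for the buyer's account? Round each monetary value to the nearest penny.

Buyer's account: GBP 10778.31

CFR: the seller pays costs through ocean freight to the destination port, but not insurance.
Seller's account: goods 265478.31 + inland to port 681.10 + export clearance 333.56 + origin terminal 388.83 + freight 5331.38 = 272213.18
Buyer's account: insurance 588.77 + brokerage 333.23 + duty 8761.72 + delivery 1094.59 = 10778.31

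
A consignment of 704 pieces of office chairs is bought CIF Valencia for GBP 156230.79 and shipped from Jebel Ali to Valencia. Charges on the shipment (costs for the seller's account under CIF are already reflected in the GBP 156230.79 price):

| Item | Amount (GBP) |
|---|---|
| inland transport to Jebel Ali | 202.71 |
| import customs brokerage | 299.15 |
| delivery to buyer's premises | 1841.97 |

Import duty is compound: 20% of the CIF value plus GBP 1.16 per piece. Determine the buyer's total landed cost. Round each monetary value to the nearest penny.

Total landed cost: GBP 190434.71

CIF: the seller pays costs through ocean freight and marine insurance to the destination port.
Already in the invoice (seller's account under CIF): inland to port — exclude.
The CIF price already equals the CIF value: 156230.79
Ad valorem component: 156230.79 × 20% = 31246.16
Specific component: 704 × 1.16 = 816.64
Import duty = 31246.16 + 816.64 = 32062.80
Buyer bears: brokerage 299.15 + delivery 1841.97 + duty 32062.80 = 34203.92
Landed cost = invoice 156230.79 + 34203.92 = 190434.71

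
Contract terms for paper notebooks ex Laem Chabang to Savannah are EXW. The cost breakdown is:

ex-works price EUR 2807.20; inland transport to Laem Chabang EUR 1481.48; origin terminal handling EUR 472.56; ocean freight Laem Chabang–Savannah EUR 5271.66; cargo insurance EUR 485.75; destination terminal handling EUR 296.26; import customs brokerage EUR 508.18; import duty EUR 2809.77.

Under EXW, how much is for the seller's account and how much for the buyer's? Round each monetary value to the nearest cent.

EXW: the seller makes goods available at their premises; the buyer bears all onward costs.
Seller's account: goods 2807.20 = 2807.20
Buyer's account: inland to port 1481.48 + origin terminal 472.56 + freight 5271.66 + insurance 485.75 + destination terminal 296.26 + brokerage 508.18 + duty 2809.77 = 11325.66

Seller: EUR 2807.20; buyer: EUR 11325.66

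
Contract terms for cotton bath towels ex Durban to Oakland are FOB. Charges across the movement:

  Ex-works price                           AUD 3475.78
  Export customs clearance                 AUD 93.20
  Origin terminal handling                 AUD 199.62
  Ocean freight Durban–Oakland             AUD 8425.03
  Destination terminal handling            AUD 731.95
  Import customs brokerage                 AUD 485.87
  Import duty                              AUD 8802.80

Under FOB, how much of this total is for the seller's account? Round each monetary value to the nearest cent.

Seller's account: AUD 3768.60

FOB: the seller bears costs until goods are on board at the origin port; the buyer bears freight, insurance and all costs thereafter.
Seller's account: goods 3475.78 + export clearance 93.20 + origin terminal 199.62 = 3768.60
Buyer's account: freight 8425.03 + destination terminal 731.95 + brokerage 485.87 + duty 8802.80 = 18445.65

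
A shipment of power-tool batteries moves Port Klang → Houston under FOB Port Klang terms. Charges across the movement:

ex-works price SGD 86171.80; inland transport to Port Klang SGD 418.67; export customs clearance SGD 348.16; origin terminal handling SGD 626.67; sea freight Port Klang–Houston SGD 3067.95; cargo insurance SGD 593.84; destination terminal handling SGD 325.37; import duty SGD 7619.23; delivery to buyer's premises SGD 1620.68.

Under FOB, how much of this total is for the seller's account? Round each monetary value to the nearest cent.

FOB: the seller bears costs until goods are on board at the origin port; the buyer bears freight, insurance and all costs thereafter.
Seller's account: goods 86171.80 + inland to port 418.67 + export clearance 348.16 + origin terminal 626.67 = 87565.30
Buyer's account: freight 3067.95 + insurance 593.84 + destination terminal 325.37 + duty 7619.23 + delivery 1620.68 = 13227.07

Seller's account: SGD 87565.30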